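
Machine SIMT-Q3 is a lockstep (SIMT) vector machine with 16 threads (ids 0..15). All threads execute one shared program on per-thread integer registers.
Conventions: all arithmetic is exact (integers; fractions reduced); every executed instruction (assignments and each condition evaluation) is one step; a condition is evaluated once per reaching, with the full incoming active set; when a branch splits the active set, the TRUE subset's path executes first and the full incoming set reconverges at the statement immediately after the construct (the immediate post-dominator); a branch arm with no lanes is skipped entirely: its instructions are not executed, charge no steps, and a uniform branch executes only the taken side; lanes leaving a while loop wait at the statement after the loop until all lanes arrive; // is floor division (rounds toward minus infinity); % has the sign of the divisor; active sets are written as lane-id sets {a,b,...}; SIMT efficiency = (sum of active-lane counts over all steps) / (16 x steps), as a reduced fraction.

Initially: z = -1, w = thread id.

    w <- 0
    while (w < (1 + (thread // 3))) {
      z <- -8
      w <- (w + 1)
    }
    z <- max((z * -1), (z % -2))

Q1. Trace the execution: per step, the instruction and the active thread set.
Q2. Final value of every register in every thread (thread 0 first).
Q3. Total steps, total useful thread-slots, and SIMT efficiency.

step 0: w <- 0                       {0,1,2,3,4,5,6,7,8,9,10,11,12,13,14,15}
step 1: eval (w < (1 + (thread // 3))) {0,1,2,3,4,5,6,7,8,9,10,11,12,13,14,15}
step 2: z <- -8                      {0,1,2,3,4,5,6,7,8,9,10,11,12,13,14,15}
step 3: w <- (w + 1)                 {0,1,2,3,4,5,6,7,8,9,10,11,12,13,14,15}
step 4: eval (w < (1 + (thread // 3))) {0,1,2,3,4,5,6,7,8,9,10,11,12,13,14,15}
step 5: z <- -8                      {3,4,5,6,7,8,9,10,11,12,13,14,15}
step 6: w <- (w + 1)                 {3,4,5,6,7,8,9,10,11,12,13,14,15}
step 7: eval (w < (1 + (thread // 3))) {3,4,5,6,7,8,9,10,11,12,13,14,15}
step 8: z <- -8                      {6,7,8,9,10,11,12,13,14,15}
step 9: w <- (w + 1)                 {6,7,8,9,10,11,12,13,14,15}
step 10: eval (w < (1 + (thread // 3))) {6,7,8,9,10,11,12,13,14,15}
step 11: z <- -8                      {9,10,11,12,13,14,15}
step 12: w <- (w + 1)                 {9,10,11,12,13,14,15}
step 13: eval (w < (1 + (thread // 3))) {9,10,11,12,13,14,15}
step 14: z <- -8                      {12,13,14,15}
step 15: w <- (w + 1)                 {12,13,14,15}
step 16: eval (w < (1 + (thread // 3))) {12,13,14,15}
step 17: z <- -8                      {15}
step 18: w <- (w + 1)                 {15}
step 19: eval (w < (1 + (thread // 3))) {15}
step 20: z <- max((z * -1), (z % -2)) {0,1,2,3,4,5,6,7,8,9,10,11,12,13,14,15}

Answer: 21 steps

z: 8,8,8,8,8,8,8,8,8,8,8,8,8,8,8,8
w: 1,1,1,2,2,2,3,3,3,4,4,4,5,5,5,6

steps = 21; useful = 201; efficiency = 201/336 = 67/112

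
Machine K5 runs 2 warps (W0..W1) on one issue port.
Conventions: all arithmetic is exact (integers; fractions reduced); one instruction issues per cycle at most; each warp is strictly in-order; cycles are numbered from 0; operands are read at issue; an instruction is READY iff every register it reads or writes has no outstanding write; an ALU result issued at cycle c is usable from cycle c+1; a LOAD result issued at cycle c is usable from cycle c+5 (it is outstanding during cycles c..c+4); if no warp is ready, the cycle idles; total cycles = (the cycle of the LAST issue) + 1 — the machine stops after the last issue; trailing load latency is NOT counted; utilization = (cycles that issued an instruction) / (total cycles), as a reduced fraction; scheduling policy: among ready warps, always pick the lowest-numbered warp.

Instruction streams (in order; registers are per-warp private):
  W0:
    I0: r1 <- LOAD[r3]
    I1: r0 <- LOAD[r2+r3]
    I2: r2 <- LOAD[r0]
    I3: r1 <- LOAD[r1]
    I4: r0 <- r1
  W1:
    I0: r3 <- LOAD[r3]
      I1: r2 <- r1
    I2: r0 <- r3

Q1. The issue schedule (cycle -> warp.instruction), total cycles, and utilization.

cycle 0: W0.I0
cycle 1: W0.I1
cycle 2: W1.I0
cycle 3: W1.I1
cycle 4: idle
cycle 5: idle
cycle 6: W0.I2
cycle 7: W0.I3
cycle 8: W1.I2
cycle 9: idle
cycle 10: idle
cycle 11: idle
cycle 12: W0.I4

Answer: 13 cycles, utilization 8/13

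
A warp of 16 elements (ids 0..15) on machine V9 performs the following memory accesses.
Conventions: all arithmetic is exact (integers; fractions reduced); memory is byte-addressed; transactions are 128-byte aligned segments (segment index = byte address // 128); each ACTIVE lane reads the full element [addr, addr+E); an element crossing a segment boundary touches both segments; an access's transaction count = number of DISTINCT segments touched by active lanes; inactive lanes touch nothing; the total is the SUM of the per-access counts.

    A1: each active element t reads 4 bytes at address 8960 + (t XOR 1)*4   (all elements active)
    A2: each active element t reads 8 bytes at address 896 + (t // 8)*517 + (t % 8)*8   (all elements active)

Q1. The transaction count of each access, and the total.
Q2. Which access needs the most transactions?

A1: 1 transaction
A2: 2 transactions

Answer: 1,2; total 3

Answer: A2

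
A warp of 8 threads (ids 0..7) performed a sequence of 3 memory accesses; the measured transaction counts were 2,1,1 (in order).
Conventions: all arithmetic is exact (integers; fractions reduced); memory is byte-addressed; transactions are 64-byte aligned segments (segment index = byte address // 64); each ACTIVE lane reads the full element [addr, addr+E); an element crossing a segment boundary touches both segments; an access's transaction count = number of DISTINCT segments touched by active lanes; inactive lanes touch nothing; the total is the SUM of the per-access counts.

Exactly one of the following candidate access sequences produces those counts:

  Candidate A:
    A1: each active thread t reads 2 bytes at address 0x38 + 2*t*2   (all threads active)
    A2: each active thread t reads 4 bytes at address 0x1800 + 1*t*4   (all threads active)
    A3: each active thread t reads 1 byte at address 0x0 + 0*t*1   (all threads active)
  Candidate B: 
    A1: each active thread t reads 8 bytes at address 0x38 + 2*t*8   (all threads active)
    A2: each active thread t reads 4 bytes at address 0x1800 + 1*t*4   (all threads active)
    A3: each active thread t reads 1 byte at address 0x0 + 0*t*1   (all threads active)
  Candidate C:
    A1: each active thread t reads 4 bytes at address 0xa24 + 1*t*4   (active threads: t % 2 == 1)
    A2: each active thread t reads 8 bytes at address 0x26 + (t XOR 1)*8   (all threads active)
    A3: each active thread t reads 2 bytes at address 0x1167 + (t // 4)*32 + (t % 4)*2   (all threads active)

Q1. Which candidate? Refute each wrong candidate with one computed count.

B: A1 gives 3 transactions, not 2
C: A2 gives 2 transactions, not 1
A: all counts match (2,1,1)

Answer: A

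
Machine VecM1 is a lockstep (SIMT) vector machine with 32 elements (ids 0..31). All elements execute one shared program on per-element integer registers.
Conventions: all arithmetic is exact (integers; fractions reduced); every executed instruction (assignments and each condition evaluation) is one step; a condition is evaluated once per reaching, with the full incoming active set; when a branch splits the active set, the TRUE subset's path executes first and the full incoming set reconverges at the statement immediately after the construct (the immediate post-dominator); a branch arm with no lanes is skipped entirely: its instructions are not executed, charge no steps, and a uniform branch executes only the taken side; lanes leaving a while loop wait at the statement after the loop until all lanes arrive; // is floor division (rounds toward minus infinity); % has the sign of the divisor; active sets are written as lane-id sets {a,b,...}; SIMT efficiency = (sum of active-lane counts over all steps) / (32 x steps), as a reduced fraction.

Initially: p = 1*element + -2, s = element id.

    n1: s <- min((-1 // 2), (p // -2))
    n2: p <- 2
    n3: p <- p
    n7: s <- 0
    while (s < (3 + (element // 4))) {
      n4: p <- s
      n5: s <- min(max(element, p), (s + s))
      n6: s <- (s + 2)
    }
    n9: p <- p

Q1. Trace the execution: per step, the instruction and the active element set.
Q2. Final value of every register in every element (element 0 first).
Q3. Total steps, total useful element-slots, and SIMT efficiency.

step 0: s <- min((-1 // 2), (p // -2)) {0,1,2,3,4,5,6,7,8,9,10,11,12,13,14,15,16,17,18,19,20,21,22,23,24,25,26,27,28,29,30,31}
step 1: p <- 2                       {0,1,2,3,4,5,6,7,8,9,10,11,12,13,14,15,16,17,18,19,20,21,22,23,24,25,26,27,28,29,30,31}
step 2: p <- p                       {0,1,2,3,4,5,6,7,8,9,10,11,12,13,14,15,16,17,18,19,20,21,22,23,24,25,26,27,28,29,30,31}
step 3: s <- 0                       {0,1,2,3,4,5,6,7,8,9,10,11,12,13,14,15,16,17,18,19,20,21,22,23,24,25,26,27,28,29,30,31}
step 4: eval (s < (3 + (element // 4))) {0,1,2,3,4,5,6,7,8,9,10,11,12,13,14,15,16,17,18,19,20,21,22,23,24,25,26,27,28,29,30,31}
step 5: p <- s                       {0,1,2,3,4,5,6,7,8,9,10,11,12,13,14,15,16,17,18,19,20,21,22,23,24,25,26,27,28,29,30,31}
step 6: s <- min(max(element, p), (s + s)) {0,1,2,3,4,5,6,7,8,9,10,11,12,13,14,15,16,17,18,19,20,21,22,23,24,25,26,27,28,29,30,31}
step 7: s <- (s + 2)                 {0,1,2,3,4,5,6,7,8,9,10,11,12,13,14,15,16,17,18,19,20,21,22,23,24,25,26,27,28,29,30,31}
step 8: eval (s < (3 + (element // 4))) {0,1,2,3,4,5,6,7,8,9,10,11,12,13,14,15,16,17,18,19,20,21,22,23,24,25,26,27,28,29,30,31}
step 9: p <- s                       {0,1,2,3,4,5,6,7,8,9,10,11,12,13,14,15,16,17,18,19,20,21,22,23,24,25,26,27,28,29,30,31}
step 10: s <- min(max(element, p), (s + s)) {0,1,2,3,4,5,6,7,8,9,10,11,12,13,14,15,16,17,18,19,20,21,22,23,24,25,26,27,28,29,30,31}
step 11: s <- (s + 2)                 {0,1,2,3,4,5,6,7,8,9,10,11,12,13,14,15,16,17,18,19,20,21,22,23,24,25,26,27,28,29,30,31}
step 12: eval (s < (3 + (element // 4))) {0,1,2,3,4,5,6,7,8,9,10,11,12,13,14,15,16,17,18,19,20,21,22,23,24,25,26,27,28,29,30,31}
step 13: p <- s                       {16,17,18,19,20,21,22,23,24,25,26,27,28,29,30,31}
step 14: s <- min(max(element, p), (s + s)) {16,17,18,19,20,21,22,23,24,25,26,27,28,29,30,31}
step 15: s <- (s + 2)                 {16,17,18,19,20,21,22,23,24,25,26,27,28,29,30,31}
step 16: eval (s < (3 + (element // 4))) {16,17,18,19,20,21,22,23,24,25,26,27,28,29,30,31}
step 17: p <- p                       {0,1,2,3,4,5,6,7,8,9,10,11,12,13,14,15,16,17,18,19,20,21,22,23,24,25,26,27,28,29,30,31}

Answer: 18 steps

p: 2,2,2,2,2,2,2,2,2,2,2,2,2,2,2,2,6,6,6,6,6,6,6,6,6,6,6,6,6,6,6,6
s: 4,4,4,5,6,6,6,6,6,6,6,6,6,6,6,6,14,14,14,14,14,14,14,14,14,14,14,14,14,14,14,14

steps = 18; useful = 512; efficiency = 512/576 = 8/9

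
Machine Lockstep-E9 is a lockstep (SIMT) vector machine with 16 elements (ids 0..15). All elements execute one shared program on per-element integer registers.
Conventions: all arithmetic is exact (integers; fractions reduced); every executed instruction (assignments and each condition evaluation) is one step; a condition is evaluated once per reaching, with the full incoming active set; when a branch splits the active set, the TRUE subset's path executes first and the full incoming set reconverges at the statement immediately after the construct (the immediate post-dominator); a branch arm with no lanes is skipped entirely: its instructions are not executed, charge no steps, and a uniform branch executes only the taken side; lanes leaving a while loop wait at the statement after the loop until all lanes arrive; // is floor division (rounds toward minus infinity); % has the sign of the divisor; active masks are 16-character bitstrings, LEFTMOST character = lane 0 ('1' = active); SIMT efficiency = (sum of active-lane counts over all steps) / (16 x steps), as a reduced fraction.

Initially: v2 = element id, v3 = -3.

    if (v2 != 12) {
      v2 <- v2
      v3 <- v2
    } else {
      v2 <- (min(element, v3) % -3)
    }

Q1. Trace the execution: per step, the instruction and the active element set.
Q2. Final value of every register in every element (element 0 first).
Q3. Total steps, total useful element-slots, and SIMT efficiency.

step 0: eval (v2 != 12)              1111111111111111
step 1: v2 <- v2                     1111111111110111
step 2: v3 <- v2                     1111111111110111
step 3: v2 <- (min(element, v3) % -3) 0000000000001000

Answer: 4 steps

v2: 0,1,2,3,4,5,6,7,8,9,10,11,0,13,14,15
v3: 0,1,2,3,4,5,6,7,8,9,10,11,-3,13,14,15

steps = 4; useful = 47; efficiency = 47/64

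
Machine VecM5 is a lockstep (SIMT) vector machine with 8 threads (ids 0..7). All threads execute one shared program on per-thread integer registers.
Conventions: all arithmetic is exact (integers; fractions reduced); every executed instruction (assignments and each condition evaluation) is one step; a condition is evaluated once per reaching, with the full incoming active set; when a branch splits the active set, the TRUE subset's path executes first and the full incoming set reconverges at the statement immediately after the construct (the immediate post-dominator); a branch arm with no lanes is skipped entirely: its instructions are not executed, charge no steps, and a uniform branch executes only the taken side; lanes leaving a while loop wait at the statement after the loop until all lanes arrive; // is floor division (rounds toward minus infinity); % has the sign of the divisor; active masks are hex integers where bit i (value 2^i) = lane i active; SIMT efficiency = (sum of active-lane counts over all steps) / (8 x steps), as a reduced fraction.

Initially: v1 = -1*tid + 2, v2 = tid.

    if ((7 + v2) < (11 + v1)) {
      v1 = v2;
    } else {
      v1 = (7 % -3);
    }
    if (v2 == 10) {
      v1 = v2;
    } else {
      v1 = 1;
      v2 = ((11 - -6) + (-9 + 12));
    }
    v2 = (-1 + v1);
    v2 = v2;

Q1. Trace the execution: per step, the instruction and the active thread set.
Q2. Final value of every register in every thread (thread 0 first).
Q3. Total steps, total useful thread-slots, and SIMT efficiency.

step 0: eval ((7 + v2) < (11 + v1))  0xff
step 1: v1 <- v2                     0x07
step 2: v1 <- (7 % -3)               0xf8
step 3: eval (v2 == 10)              0xff
step 4: v1 <- 1                      0xff
step 5: v2 <- ((11 - -6) + (-9 + 12)) 0xff
step 6: v2 <- (-1 + v1)              0xff
step 7: v2 <- v2                     0xff

Answer: 8 steps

v1: 1,1,1,1,1,1,1,1
v2: 0,0,0,0,0,0,0,0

steps = 8; useful = 56; efficiency = 56/64 = 7/8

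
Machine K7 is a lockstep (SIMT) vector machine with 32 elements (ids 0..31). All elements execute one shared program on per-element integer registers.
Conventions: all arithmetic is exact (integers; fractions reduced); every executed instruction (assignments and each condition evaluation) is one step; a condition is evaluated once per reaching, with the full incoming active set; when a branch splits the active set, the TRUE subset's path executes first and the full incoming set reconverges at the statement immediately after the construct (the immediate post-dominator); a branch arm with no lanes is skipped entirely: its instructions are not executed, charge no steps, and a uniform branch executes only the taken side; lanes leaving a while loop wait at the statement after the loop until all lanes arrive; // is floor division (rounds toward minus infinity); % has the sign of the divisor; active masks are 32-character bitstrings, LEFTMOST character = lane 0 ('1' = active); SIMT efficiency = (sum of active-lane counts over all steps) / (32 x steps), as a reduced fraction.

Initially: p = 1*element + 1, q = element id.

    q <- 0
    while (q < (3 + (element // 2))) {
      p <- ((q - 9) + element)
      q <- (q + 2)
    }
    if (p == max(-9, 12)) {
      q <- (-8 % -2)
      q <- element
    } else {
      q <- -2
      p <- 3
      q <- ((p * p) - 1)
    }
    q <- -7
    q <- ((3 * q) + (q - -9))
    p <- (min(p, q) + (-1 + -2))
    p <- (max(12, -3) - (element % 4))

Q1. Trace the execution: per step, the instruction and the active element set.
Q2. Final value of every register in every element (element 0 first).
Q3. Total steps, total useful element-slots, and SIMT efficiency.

step 0: q <- 0                       11111111111111111111111111111111
step 1: eval (q < (3 + (element // 2))) 11111111111111111111111111111111
step 2: p <- ((q - 9) + element)     11111111111111111111111111111111
step 3: q <- (q + 2)                 11111111111111111111111111111111
step 4: eval (q < (3 + (element // 2))) 11111111111111111111111111111111
step 5: p <- ((q - 9) + element)     11111111111111111111111111111111
step 6: q <- (q + 2)                 11111111111111111111111111111111
step 7: eval (q < (3 + (element // 2))) 11111111111111111111111111111111
step 8: p <- ((q - 9) + element)     00001111111111111111111111111111
step 9: q <- (q + 2)                 00001111111111111111111111111111
step 10: eval (q < (3 + (element // 2))) 00001111111111111111111111111111
step 11: p <- ((q - 9) + element)     00000000111111111111111111111111
step 12: q <- (q + 2)                 00000000111111111111111111111111
step 13: eval (q < (3 + (element // 2))) 00000000111111111111111111111111
step 14: p <- ((q - 9) + element)     00000000000011111111111111111111
step 15: q <- (q + 2)                 00000000000011111111111111111111
step 16: eval (q < (3 + (element // 2))) 00000000000011111111111111111111
step 17: p <- ((q - 9) + element)     00000000000000001111111111111111
step 18: q <- (q + 2)                 00000000000000001111111111111111
step 19: eval (q < (3 + (element // 2))) 00000000000000001111111111111111
step 20: p <- ((q - 9) + element)     00000000000000000000111111111111
step 21: q <- (q + 2)                 00000000000000000000111111111111
step 22: eval (q < (3 + (element // 2))) 00000000000000000000111111111111
step 23: p <- ((q - 9) + element)     00000000000000000000000011111111
step 24: q <- (q + 2)                 00000000000000000000000011111111
step 25: eval (q < (3 + (element // 2))) 00000000000000000000000011111111
step 26: p <- ((q - 9) + element)     00000000000000000000000000001111
step 27: q <- (q + 2)                 00000000000000000000000000001111
step 28: eval (q < (3 + (element // 2))) 00000000000000000000000000001111
step 29: eval (p == max(-9, 12))      11111111111111111111111111111111
step 30: q <- (-8 % -2)               00000000000001000000000000000000
step 31: q <- element                 00000000000001000000000000000000
step 32: q <- -2                      11111111111110111111111111111111
step 33: p <- 3                       11111111111110111111111111111111
step 34: q <- ((p * p) - 1)           11111111111110111111111111111111
step 35: q <- -7                      11111111111111111111111111111111
step 36: q <- ((3 * q) + (q - -9))    11111111111111111111111111111111
step 37: p <- (min(p, q) + (-1 + -2)) 11111111111111111111111111111111
step 38: p <- (max(12, -3) - (element % 4)) 11111111111111111111111111111111

Answer: 39 steps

p: 12,11,10,9,12,11,10,9,12,11,10,9,12,11,10,9,12,11,10,9,12,11,10,9,12,11,10,9,12,11,10,9
q: -19,-19,-19,-19,-19,-19,-19,-19,-19,-19,-19,-19,-19,-19,-19,-19,-19,-19,-19,-19,-19,-19,-19,-19,-19,-19,-19,-19,-19,-19,-19,-19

steps = 39; useful = 847; efficiency = 847/1248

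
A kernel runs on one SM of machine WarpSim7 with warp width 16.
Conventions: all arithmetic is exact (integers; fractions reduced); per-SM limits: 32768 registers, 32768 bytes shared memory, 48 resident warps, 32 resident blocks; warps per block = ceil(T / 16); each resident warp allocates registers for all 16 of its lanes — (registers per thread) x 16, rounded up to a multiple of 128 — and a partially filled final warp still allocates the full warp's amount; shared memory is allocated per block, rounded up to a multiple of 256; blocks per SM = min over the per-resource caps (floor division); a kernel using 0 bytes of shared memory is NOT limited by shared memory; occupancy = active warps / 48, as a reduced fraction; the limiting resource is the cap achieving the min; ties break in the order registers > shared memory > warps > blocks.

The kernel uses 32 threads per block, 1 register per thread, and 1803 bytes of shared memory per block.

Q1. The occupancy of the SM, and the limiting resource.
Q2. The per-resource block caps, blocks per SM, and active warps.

Answer: occupancy 2/3, limited by shared memory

registers: 128 blocks
shared memory: 16 blocks
warps: 24 blocks
blocks: 32 blocks

Answer: 16 blocks, 32 active warps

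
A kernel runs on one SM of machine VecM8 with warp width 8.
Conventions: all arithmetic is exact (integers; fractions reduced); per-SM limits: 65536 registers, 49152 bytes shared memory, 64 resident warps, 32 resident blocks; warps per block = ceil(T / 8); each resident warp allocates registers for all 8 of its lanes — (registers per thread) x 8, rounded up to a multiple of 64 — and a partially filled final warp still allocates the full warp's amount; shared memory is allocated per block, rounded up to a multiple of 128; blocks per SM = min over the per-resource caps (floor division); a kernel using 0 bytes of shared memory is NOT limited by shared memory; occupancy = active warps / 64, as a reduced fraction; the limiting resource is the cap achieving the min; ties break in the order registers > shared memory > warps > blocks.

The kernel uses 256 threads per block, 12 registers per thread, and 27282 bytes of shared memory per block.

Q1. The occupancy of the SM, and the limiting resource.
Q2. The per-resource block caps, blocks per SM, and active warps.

Answer: occupancy 1/2, limited by shared memory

registers: 16 blocks
shared memory: 1 block
warps: 2 blocks
blocks: 32 blocks

Answer: 1 block, 32 active warps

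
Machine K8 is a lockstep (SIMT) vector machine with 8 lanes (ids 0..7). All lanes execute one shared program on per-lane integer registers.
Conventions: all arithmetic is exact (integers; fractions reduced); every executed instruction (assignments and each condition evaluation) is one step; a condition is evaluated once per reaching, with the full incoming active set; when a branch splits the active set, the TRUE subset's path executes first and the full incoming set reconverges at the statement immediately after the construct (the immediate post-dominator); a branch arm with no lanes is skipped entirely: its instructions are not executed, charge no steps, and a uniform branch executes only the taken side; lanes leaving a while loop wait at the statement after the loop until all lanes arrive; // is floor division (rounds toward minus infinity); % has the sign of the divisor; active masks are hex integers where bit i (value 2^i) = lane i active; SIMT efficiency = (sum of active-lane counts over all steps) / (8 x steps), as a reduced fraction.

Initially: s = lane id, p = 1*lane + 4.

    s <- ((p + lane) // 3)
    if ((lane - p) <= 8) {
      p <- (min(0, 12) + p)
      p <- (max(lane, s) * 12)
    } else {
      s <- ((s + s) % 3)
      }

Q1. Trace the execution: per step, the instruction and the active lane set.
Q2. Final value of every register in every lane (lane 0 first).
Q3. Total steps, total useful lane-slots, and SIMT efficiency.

step 0: s <- ((p + lane) // 3)       0xff
step 1: eval ((lane - p) <= 8)       0xff
step 2: p <- (min(0, 12) + p)        0xff
step 3: p <- (max(lane, s) * 12)     0xff

Answer: 4 steps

s: 1,2,2,3,4,4,5,6
p: 12,24,24,36,48,60,72,84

steps = 4; useful = 32; efficiency = 32/32 = 1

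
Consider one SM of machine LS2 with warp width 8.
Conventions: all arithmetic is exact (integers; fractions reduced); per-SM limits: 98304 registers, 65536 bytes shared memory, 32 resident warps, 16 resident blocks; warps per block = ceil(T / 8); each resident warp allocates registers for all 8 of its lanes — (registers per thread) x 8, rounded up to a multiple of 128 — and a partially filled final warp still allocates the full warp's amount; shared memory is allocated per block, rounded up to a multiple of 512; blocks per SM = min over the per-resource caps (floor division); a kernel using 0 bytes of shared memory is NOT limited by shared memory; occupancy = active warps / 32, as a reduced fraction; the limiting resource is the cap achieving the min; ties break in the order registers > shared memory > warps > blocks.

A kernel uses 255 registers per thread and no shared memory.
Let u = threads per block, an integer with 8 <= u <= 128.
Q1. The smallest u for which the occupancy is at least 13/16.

Answer: u = 9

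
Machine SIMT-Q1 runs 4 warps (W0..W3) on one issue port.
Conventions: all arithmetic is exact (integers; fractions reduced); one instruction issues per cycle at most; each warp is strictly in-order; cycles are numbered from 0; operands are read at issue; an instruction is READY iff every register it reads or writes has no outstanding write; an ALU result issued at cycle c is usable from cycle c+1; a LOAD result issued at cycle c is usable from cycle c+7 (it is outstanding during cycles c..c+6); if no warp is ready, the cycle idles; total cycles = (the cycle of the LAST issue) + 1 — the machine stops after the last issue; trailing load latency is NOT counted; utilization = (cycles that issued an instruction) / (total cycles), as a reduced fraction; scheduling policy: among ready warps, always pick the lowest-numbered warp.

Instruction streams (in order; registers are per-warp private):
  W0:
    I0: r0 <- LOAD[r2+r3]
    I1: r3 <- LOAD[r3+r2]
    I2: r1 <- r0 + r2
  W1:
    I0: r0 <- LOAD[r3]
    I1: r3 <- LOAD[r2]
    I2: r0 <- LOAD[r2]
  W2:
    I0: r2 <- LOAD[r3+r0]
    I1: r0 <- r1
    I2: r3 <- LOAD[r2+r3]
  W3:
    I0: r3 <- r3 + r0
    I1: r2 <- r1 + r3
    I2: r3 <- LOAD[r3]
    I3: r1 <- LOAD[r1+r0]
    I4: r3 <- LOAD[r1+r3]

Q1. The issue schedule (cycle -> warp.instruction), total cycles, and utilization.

cycle 0: W0.I0
cycle 1: W0.I1
cycle 2: W1.I0
cycle 3: W1.I1
cycle 4: W2.I0
cycle 5: W2.I1
cycle 6: W3.I0
cycle 7: W0.I2
cycle 8: W3.I1
cycle 9: W1.I2
cycle 10: W3.I2
cycle 11: W2.I2
cycle 12: W3.I3
cycle 13: idle
cycle 14: idle
cycle 15: idle
cycle 16: idle
cycle 17: idle
cycle 18: idle
cycle 19: W3.I4

Answer: 20 cycles, utilization 7/10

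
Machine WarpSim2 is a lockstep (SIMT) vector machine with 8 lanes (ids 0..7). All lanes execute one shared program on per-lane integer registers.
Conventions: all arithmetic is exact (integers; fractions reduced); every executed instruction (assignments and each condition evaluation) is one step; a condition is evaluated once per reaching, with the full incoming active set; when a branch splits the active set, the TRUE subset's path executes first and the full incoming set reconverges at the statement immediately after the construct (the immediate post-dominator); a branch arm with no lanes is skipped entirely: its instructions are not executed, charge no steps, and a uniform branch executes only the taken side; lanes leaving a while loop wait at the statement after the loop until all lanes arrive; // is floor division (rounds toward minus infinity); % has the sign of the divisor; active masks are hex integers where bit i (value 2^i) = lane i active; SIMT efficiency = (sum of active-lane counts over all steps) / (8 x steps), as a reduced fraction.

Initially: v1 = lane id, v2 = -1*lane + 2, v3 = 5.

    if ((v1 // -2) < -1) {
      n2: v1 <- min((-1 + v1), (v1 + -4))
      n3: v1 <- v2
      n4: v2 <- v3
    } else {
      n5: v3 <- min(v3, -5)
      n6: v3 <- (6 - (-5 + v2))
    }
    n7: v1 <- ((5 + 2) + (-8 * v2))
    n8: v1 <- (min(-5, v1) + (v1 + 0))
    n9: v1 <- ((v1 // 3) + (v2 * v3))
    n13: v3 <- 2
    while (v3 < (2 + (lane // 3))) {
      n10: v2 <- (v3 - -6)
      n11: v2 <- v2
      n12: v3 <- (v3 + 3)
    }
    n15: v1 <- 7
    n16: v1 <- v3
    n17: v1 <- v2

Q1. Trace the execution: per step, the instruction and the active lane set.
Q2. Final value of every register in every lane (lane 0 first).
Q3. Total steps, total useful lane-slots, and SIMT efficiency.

step 0: eval ((v1 // -2) < -1)       0xff
step 1: v1 <- min((-1 + v1), (v1 + -4)) 0xf8
step 2: v1 <- v2                     0xf8
step 3: v2 <- v3                     0xf8
step 4: v3 <- min(v3, -5)            0x07
step 5: v3 <- (6 - (-5 + v2))        0x07
step 6: v1 <- ((5 + 2) + (-8 * v2))  0xff
step 7: v1 <- (min(-5, v1) + (v1 + 0)) 0xff
step 8: v1 <- ((v1 // 3) + (v2 * v3)) 0xff
step 9: v3 <- 2                      0xff
step 10: eval (v3 < (2 + (lane // 3))) 0xff
step 11: v2 <- (v3 - -6)              0xf8
step 12: v2 <- v2                     0xf8
step 13: v3 <- (v3 + 3)               0xf8
step 14: eval (v3 < (2 + (lane // 3))) 0xf8
step 15: v1 <- 7                      0xff
step 16: v1 <- v3                     0xff
step 17: v1 <- v2                     0xff

Answer: 18 steps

v1: 2,1,0,8,8,8,8,8
v2: 2,1,0,8,8,8,8,8
v3: 2,2,2,5,5,5,5,5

steps = 18; useful = 113; efficiency = 113/144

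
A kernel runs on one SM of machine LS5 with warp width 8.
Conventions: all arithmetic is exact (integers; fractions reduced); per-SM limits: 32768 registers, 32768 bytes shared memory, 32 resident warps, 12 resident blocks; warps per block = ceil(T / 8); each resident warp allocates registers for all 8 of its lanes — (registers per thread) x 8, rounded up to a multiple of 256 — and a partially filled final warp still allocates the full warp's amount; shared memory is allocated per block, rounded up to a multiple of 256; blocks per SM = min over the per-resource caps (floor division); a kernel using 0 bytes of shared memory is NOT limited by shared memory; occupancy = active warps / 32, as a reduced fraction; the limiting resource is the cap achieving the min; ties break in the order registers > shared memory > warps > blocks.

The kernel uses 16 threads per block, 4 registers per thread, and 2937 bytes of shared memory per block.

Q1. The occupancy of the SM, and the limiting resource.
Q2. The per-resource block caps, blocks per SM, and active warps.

Answer: occupancy 5/8, limited by shared memory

registers: 64 blocks
shared memory: 10 blocks
warps: 16 blocks
blocks: 12 blocks

Answer: 10 blocks, 20 active warps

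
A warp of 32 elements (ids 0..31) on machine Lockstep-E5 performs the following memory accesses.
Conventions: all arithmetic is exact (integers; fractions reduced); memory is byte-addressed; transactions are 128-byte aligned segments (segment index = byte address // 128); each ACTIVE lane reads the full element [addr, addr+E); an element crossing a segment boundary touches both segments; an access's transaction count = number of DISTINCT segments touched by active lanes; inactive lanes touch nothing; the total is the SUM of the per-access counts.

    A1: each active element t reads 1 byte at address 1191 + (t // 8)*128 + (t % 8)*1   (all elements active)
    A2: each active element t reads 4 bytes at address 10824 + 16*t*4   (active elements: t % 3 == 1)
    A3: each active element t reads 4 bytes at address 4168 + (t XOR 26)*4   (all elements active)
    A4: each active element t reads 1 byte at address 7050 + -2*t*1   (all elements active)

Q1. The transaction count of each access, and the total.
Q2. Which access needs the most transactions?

A1: 4 transactions
A2: 11 transactions
A3: 2 transactions
A4: 2 transactions

Answer: 4,11,2,2; total 19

Answer: A2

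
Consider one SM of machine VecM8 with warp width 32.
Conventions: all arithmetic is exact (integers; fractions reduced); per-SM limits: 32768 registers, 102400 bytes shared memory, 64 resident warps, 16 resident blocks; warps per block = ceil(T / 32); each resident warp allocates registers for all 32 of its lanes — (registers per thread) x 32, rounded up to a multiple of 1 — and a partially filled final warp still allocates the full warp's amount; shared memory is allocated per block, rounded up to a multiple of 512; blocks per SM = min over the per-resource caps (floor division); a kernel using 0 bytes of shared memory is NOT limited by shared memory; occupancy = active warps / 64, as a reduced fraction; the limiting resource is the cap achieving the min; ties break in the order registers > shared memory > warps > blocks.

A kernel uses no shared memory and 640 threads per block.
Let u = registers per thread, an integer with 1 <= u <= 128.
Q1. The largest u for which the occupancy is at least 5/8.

Answer: u = 25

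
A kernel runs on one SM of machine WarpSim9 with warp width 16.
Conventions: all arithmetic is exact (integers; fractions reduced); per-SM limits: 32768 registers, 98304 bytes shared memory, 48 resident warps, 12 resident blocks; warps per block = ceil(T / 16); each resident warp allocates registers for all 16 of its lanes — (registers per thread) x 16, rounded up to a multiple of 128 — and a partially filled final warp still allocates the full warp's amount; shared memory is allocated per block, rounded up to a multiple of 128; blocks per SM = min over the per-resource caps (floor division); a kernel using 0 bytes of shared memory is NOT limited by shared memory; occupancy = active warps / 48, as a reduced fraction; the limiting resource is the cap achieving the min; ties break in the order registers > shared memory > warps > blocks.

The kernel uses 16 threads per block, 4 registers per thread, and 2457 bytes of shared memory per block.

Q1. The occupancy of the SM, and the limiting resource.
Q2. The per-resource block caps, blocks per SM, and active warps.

Answer: occupancy 1/4, limited by blocks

registers: 256 blocks
shared memory: 38 blocks
warps: 48 blocks
blocks: 12 blocks

Answer: 12 blocks, 12 active warps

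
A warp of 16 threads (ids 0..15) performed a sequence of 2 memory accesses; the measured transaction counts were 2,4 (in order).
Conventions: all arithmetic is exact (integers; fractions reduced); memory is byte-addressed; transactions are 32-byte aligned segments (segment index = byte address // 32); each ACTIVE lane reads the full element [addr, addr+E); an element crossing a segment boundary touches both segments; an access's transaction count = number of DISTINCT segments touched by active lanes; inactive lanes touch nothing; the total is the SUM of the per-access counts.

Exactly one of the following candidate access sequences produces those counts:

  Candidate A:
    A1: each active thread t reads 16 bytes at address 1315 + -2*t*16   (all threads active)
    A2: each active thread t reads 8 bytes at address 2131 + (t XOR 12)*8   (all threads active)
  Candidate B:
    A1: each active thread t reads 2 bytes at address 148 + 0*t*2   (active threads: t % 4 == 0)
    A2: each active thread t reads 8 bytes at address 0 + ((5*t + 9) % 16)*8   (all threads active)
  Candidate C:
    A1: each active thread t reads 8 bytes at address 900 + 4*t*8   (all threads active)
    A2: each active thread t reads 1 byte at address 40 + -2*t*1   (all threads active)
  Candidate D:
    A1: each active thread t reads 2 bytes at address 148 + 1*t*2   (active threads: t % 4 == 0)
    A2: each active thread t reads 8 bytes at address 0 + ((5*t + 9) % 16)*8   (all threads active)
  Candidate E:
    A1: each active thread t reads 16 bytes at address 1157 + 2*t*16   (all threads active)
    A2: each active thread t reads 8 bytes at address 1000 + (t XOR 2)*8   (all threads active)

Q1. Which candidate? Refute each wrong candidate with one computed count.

A: A1 gives 16 transactions, not 2
B: A1 gives 1 transaction, not 2
C: A1 gives 16 transactions, not 2
E: A1 gives 16 transactions, not 2
D: all counts match (2,4)

Answer: D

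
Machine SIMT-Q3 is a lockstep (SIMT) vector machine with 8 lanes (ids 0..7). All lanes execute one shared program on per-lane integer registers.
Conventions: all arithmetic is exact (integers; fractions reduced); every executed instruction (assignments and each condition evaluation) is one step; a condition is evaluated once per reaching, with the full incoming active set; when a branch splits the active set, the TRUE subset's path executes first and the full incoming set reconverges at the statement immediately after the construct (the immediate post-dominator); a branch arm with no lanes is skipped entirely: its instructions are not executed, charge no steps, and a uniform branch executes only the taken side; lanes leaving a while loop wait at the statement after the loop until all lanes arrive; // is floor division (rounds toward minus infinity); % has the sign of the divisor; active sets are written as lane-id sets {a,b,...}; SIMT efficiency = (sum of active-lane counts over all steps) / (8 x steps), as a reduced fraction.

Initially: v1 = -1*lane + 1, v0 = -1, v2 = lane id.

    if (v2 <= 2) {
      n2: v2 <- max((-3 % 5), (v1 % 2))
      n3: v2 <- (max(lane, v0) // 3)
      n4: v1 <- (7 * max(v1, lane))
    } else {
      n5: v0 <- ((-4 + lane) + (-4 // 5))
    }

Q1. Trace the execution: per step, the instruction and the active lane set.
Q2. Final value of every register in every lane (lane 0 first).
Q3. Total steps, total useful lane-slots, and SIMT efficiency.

step 0: eval (v2 <= 2)               {0,1,2,3,4,5,6,7}
step 1: v2 <- max((-3 % 5), (v1 % 2)) {0,1,2}
step 2: v2 <- (max(lane, v0) // 3)   {0,1,2}
step 3: v1 <- (7 * max(v1, lane))    {0,1,2}
step 4: v0 <- ((-4 + lane) + (-4 // 5)) {3,4,5,6,7}

Answer: 5 steps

v1: 7,7,14,-2,-3,-4,-5,-6
v0: -1,-1,-1,-2,-1,0,1,2
v2: 0,0,0,3,4,5,6,7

steps = 5; useful = 22; efficiency = 22/40 = 11/20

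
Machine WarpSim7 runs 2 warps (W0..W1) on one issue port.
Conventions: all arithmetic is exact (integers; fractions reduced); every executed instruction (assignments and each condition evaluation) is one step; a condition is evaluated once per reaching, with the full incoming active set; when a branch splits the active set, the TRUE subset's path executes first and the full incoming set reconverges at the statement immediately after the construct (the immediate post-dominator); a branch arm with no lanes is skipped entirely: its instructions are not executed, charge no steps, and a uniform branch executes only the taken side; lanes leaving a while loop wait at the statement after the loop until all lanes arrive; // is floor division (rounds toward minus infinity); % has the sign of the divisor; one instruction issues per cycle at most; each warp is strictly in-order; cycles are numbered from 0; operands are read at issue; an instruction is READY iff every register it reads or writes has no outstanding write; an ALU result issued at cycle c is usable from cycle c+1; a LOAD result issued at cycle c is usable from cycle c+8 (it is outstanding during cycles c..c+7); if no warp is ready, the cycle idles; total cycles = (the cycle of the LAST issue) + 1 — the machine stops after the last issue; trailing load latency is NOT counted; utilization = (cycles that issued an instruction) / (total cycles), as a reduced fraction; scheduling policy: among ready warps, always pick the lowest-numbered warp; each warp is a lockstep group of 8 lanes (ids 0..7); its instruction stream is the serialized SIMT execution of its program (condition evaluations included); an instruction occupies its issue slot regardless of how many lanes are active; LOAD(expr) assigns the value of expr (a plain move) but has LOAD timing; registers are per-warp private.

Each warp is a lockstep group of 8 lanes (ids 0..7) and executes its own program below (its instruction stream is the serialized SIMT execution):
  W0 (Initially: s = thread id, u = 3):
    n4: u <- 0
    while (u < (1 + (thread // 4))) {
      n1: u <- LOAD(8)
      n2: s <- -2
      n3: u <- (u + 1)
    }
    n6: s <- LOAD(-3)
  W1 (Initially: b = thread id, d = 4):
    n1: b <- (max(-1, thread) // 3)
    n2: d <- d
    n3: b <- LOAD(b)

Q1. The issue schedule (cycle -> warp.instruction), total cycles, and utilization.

cycle 0: W0.I0
cycle 1: W0.I1
cycle 2: W0.I2
cycle 3: W0.I3
cycle 4: W1.I0
cycle 5: W1.I1
cycle 6: W1.I2
cycle 7: idle
cycle 8: idle
cycle 9: idle
cycle 10: W0.I4
cycle 11: W0.I5
cycle 12: W0.I6

Answer: 13 cycles, utilization 10/13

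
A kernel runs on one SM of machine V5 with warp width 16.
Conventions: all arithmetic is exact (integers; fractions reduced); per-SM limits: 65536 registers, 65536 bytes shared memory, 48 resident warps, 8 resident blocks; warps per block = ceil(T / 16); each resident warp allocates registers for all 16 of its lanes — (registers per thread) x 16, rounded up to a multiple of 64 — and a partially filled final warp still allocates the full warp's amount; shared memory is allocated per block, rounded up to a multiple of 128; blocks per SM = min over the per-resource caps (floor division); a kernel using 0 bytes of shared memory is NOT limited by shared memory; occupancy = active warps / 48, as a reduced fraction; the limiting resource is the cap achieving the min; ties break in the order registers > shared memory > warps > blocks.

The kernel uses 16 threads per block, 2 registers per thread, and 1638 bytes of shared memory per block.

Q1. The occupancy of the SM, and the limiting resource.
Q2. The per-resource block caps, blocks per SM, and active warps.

Answer: occupancy 1/6, limited by blocks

registers: 1024 blocks
shared memory: 39 blocks
warps: 48 blocks
blocks: 8 blocks

Answer: 8 blocks, 8 active warps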